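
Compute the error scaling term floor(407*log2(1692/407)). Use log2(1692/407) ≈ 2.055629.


log2(n/k) = log2(1692/407) ≈ 2.055629.
k*log2(n/k) ≈ 407*2.055629 = 836.641003.
floor(836.641003) = 836.

836


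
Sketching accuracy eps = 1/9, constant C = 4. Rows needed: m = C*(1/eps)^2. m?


1/eps = 9.
(1/eps)^2 = 81.
m = 4*81 = 324.

324


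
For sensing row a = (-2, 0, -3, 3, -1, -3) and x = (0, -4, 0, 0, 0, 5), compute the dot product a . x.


Non-zero terms: ['0*-4', '-3*5']
Products: [0, -15]
y = sum = -15.

-15


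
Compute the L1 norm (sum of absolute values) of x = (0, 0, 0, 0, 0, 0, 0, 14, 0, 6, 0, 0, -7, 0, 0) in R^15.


Non-zero entries: [(7, 14), (9, 6), (12, -7)]
Absolute values: [14, 6, 7]
||x||_1 = sum = 27.

27


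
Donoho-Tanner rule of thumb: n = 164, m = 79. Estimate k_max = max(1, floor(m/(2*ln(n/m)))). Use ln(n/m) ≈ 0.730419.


n/m = 164/79.
ln(n/m) ≈ 0.730419.
2*ln(n/m) ≈ 1.460838.
m/(2*ln(n/m)) ≈ 79/1.460838 ≈ 54.0785.
floor = 54.
k_max = max(1, 54) = 54.

54


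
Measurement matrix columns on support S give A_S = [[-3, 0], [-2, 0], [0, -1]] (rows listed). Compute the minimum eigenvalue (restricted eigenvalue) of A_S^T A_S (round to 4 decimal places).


A_S^T A_S = [[13, 0], [0, 1]].
trace = 14.
det = 13.
disc = trace^2 - 4*det = 196 - 4*13 = 144.
sqrt(144) = 12.
lam_min = (14 - 12)/2 = 1 = 1.0000.

1.0000


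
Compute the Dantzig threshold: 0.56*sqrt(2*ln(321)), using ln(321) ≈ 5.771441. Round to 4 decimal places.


ln(321) ≈ 5.771441.
2*ln(n) ≈ 11.542882.
sqrt(2*ln(n)) ≈ sqrt(11.542882) ≈ 3.397482.
threshold ≈ 0.56*3.397482 = 1.90258992 ≈ 1.9026.

1.9026


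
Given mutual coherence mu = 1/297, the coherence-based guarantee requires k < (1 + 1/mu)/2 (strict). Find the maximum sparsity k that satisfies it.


1/mu = 297.
1 + 1/mu = 298.
(1 + 1/mu)/2 = 149 is an integer and the inequality is strict, so k_max = 149 - 1 = 148.

148


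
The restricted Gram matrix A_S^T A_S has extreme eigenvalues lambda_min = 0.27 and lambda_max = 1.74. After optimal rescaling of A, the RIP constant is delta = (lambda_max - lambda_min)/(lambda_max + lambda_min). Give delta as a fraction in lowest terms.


lambda_max - lambda_min = 1.74 - 0.27 = 1.47.
lambda_max + lambda_min = 1.74 + 0.27 = 2.01.
delta = 1.47/2.01 = 147/201 = 49/67.

49/67


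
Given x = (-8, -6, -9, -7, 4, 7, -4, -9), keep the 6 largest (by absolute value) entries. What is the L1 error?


Sorted |x_i| descending: [9, 9, 8, 7, 7, 6, 4, 4]
Keep top 6: [9, 9, 8, 7, 7, 6]
Tail entries: [4, 4]
L1 error = sum of tail = 8.

8


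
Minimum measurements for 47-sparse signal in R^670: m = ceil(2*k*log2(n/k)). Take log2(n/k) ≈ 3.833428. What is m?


log2(n/k) = log2(670/47) ≈ 3.833428.
2*k*log2(n/k) ≈ 2*47*3.833428 = 360.342232.
m = ceil(360.342232) = 361.

361


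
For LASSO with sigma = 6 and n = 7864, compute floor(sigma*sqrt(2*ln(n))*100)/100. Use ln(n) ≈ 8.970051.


ln(7864) ≈ 8.970051.
2*ln(n) ≈ 17.940102.
sqrt(2*ln(n)) ≈ sqrt(17.940102) ≈ 4.235576.
lambda ≈ 6*4.235576 = 25.413456.
floor(lambda*100)/100 = 25.41.

25.41


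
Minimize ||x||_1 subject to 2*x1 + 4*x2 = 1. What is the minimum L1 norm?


Axis intercepts:
  x1 = 1/2, x2 = 0: L1 = 1/2
  x1 = 0, x2 = 1/4: L1 = 1/4
x* = (0, 1/4)
||x*||_1 = 1/4.

1/4


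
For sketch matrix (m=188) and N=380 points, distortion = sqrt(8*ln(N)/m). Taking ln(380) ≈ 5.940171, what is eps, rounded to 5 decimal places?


ln(380) ≈ 5.940171.
8*ln(N)/m ≈ 8*5.940171/188 ≈ 0.25277323.
eps = sqrt(0.25277323) ≈ 0.5027656 ≈ 0.50277.

0.50277


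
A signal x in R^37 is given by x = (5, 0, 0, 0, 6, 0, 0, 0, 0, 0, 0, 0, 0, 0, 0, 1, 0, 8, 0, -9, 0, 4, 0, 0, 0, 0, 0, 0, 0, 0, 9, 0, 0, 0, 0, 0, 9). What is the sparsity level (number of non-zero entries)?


Non-zero positions: [0, 4, 15, 17, 19, 21, 30, 36].
Sparsity = 8.

8


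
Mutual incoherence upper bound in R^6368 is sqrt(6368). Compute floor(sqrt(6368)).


79^2 = 6241 <= 6368 < 6400 = 80^2, so 79 <= sqrt(6368) < 80.
floor(sqrt(6368)) = 79.

79


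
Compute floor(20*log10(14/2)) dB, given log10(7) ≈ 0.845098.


||x||/||e|| = 14/2 = 7.
log10(7) ≈ 0.845098.
20*log10(||x||/||e||) ≈ 20*0.845098 = 16.90196.
floor(16.90196) = 16.

16


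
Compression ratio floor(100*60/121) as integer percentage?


100*m/n = 100*60/121 ≈ 49.5868.
floor = 49.

49


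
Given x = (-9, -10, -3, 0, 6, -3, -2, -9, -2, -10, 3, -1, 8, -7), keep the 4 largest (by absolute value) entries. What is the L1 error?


Sorted |x_i| descending: [10, 10, 9, 9, 8, 7, 6, 3, 3, 3, 2, 2, 1, 0]
Keep top 4: [10, 10, 9, 9]
Tail entries: [8, 7, 6, 3, 3, 3, 2, 2, 1, 0]
L1 error = sum of tail = 35.

35


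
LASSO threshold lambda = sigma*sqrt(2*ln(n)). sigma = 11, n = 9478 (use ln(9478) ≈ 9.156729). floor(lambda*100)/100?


ln(9478) ≈ 9.156729.
2*ln(n) ≈ 18.313458.
sqrt(2*ln(n)) ≈ sqrt(18.313458) ≈ 4.279423.
lambda ≈ 11*4.279423 = 47.073653.
floor(lambda*100)/100 = 47.07.

47.07


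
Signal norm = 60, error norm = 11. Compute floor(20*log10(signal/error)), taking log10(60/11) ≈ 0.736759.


||x||/||e|| = 60/11.
log10(60/11) ≈ 0.736759.
20*log10(||x||/||e||) ≈ 20*0.736759 = 14.73518.
floor(14.73518) = 14.

14


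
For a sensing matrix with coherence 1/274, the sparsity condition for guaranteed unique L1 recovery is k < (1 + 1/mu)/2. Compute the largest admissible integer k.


1/mu = 274.
1 + 1/mu = 275.
(1 + 1/mu)/2 = 137.5 is not an integer, so k_max = floor(137.5) = 137.

137


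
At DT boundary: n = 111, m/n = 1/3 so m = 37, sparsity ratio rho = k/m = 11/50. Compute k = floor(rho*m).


m = 1/3*111 = 37.
rho = 11/50.
rho*m = 11/50*37 = 8.14.
k = floor(8.14) = 8.

8


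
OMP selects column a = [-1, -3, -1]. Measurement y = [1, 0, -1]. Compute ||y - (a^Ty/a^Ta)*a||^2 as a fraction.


a^T a = 11.
a^T y = 0.
coeff = 0/11 = 0.
||r||^2 = 2.

2


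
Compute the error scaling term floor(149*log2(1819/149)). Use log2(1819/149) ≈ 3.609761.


log2(n/k) = log2(1819/149) ≈ 3.609761.
k*log2(n/k) ≈ 149*3.609761 = 537.854389.
floor(537.854389) = 537.

537


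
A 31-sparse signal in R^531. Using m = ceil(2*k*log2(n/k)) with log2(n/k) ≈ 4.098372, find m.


log2(n/k) = log2(531/31) ≈ 4.098372.
2*k*log2(n/k) ≈ 2*31*4.098372 = 254.099064.
m = ceil(254.099064) = 255.

255


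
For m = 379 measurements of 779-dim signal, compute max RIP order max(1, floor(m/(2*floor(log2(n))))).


floor(log2(779)) = 9.
2*9 = 18.
m/(2*floor(log2(n))) = 379/18 ≈ 21.0556.
floor = 21.
k = max(1, 21) = 21.

21


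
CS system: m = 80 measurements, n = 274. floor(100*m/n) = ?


100*m/n = 100*80/274 ≈ 29.1971.
floor = 29.

29


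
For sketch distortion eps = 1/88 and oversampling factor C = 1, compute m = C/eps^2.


1/eps = 88.
(1/eps)^2 = 7744.
m = 1*7744 = 7744.

7744


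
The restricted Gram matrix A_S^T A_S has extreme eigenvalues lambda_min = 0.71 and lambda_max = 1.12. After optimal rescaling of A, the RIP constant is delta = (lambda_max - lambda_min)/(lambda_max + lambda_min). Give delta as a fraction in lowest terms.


lambda_max - lambda_min = 1.12 - 0.71 = 0.41.
lambda_max + lambda_min = 1.12 + 0.71 = 1.83.
delta = 0.41/1.83 = 41/183.

41/183


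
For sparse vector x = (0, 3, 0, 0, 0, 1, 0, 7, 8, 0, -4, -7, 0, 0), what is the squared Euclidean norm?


Non-zero entries: [(1, 3), (5, 1), (7, 7), (8, 8), (10, -4), (11, -7)]
Squares: [9, 1, 49, 64, 16, 49]
||x||_2^2 = sum = 188.

188


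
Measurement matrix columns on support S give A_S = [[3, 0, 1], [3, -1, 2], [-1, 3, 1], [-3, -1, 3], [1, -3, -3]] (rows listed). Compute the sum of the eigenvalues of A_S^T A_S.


Sum of eigenvalues of A_S^T A_S = trace(A_S^T A_S) = sum of squared column norms of A_S.
A_S^T A_S diagonal: [29, 20, 24].
trace = 29 + 20 + 24 = 73.

73


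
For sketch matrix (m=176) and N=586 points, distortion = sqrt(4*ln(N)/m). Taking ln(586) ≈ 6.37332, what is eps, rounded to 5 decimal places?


ln(586) ≈ 6.37332.
4*ln(N)/m ≈ 4*6.37332/176 ≈ 0.14484818.
eps = sqrt(0.14484818) ≈ 0.3805893 ≈ 0.38059.

0.38059


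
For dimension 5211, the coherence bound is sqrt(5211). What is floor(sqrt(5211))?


72^2 = 5184 <= 5211 < 5329 = 73^2, so 72 <= sqrt(5211) < 73.
floor(sqrt(5211)) = 72.

72


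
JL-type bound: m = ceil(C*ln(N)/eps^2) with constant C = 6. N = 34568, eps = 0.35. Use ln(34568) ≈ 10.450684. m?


ln(34568) ≈ 10.450684.
eps^2 = 0.35^2 = 0.1225.
C*ln(N)/eps^2 ≈ 6*10.450684/0.1225 ≈ 511.8702.
m = ceil(511.8702) = 512.

512


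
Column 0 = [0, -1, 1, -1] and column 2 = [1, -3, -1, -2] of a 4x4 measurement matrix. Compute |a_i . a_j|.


Inner product: 0*1 + -1*-3 + 1*-1 + -1*-2
Products: [0, 3, -1, 2]
Sum = 4.
|dot| = 4.

4


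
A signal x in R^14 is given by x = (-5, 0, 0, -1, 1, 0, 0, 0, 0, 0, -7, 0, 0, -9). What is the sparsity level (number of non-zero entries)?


Non-zero positions: [0, 3, 4, 10, 13].
Sparsity = 5.

5


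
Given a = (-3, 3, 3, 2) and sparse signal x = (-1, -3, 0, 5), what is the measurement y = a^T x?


Non-zero terms: ['-3*-1', '3*-3', '2*5']
Products: [3, -9, 10]
y = sum = 4.

4


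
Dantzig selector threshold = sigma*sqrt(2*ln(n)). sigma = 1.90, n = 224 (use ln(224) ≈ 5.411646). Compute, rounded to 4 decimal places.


ln(224) ≈ 5.411646.
2*ln(n) ≈ 10.823292.
sqrt(2*ln(n)) ≈ sqrt(10.823292) ≈ 3.289877.
threshold ≈ 1.90*3.289877 = 6.2507663 ≈ 6.2508.

6.2508


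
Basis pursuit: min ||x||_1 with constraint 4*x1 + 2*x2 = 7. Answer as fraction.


Axis intercepts:
  x1 = 7/4, x2 = 0: L1 = 7/4
  x1 = 0, x2 = 7/2: L1 = 7/2
x* = (7/4, 0)
||x*||_1 = 7/4.

7/4


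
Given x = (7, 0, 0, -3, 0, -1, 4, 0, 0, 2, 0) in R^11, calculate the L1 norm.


Non-zero entries: [(0, 7), (3, -3), (5, -1), (6, 4), (9, 2)]
Absolute values: [7, 3, 1, 4, 2]
||x||_1 = sum = 17.

17


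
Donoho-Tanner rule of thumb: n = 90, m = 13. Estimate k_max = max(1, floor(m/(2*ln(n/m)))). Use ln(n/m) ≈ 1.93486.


n/m = 90/13.
ln(n/m) ≈ 1.93486.
2*ln(n/m) ≈ 3.86972.
m/(2*ln(n/m)) ≈ 13/3.86972 ≈ 3.3594.
floor = 3.
k_max = max(1, 3) = 3.

3


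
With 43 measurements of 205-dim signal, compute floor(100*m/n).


100*m/n = 100*43/205 ≈ 20.9756.
floor = 20.

20


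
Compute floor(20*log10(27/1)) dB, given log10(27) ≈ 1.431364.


||x||/||e|| = 27/1 = 27.
log10(27) ≈ 1.431364.
20*log10(||x||/||e||) ≈ 20*1.431364 = 28.62728.
floor(28.62728) = 28.

28


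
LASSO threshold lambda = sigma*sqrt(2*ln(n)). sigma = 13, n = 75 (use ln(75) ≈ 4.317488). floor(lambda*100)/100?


ln(75) ≈ 4.317488.
2*ln(n) ≈ 8.634976.
sqrt(2*ln(n)) ≈ sqrt(8.634976) ≈ 2.938533.
lambda ≈ 13*2.938533 = 38.200929.
floor(lambda*100)/100 = 38.20.

38.20


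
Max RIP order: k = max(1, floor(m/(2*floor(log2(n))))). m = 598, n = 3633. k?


floor(log2(3633)) = 11.
2*11 = 22.
m/(2*floor(log2(n))) = 598/22 ≈ 27.1818.
floor = 27.
k = max(1, 27) = 27.

27


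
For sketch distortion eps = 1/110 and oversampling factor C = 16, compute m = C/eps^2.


1/eps = 110.
(1/eps)^2 = 12100.
m = 16*12100 = 193600.

193600


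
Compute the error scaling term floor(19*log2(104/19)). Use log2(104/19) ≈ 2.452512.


log2(n/k) = log2(104/19) ≈ 2.452512.
k*log2(n/k) ≈ 19*2.452512 = 46.597728.
floor(46.597728) = 46.

46


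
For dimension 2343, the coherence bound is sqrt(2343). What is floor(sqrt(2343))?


48^2 = 2304 <= 2343 < 2401 = 49^2, so 48 <= sqrt(2343) < 49.
floor(sqrt(2343)) = 48.

48


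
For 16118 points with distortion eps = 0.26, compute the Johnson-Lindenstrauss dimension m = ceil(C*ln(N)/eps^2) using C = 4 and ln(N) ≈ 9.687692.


ln(16118) ≈ 9.687692.
eps^2 = 0.26^2 = 0.0676.
C*ln(N)/eps^2 ≈ 4*9.687692/0.0676 ≈ 573.2362.
m = ceil(573.2362) = 574.

574


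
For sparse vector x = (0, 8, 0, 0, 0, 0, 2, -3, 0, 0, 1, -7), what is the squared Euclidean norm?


Non-zero entries: [(1, 8), (6, 2), (7, -3), (10, 1), (11, -7)]
Squares: [64, 4, 9, 1, 49]
||x||_2^2 = sum = 127.

127


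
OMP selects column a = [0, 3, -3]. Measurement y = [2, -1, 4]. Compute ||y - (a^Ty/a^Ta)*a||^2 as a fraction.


a^T a = 18.
a^T y = -15.
coeff = -15/18 = -5/6.
||r||^2 = 17/2.

17/2


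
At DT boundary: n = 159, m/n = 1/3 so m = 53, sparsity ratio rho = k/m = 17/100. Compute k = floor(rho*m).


m = 1/3*159 = 53.
rho = 17/100.
rho*m = 17/100*53 = 9.01.
k = floor(9.01) = 9.

9


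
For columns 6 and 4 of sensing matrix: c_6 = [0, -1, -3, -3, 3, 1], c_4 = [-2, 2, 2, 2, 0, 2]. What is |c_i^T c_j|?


Inner product: 0*-2 + -1*2 + -3*2 + -3*2 + 3*0 + 1*2
Products: [0, -2, -6, -6, 0, 2]
Sum = -12.
|dot| = 12.

12


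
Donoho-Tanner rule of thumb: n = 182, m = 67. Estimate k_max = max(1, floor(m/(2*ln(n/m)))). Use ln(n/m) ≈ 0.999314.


n/m = 182/67.
ln(n/m) ≈ 0.999314.
2*ln(n/m) ≈ 1.998628.
m/(2*ln(n/m)) ≈ 67/1.998628 ≈ 33.523.
floor = 33.
k_max = max(1, 33) = 33.

33


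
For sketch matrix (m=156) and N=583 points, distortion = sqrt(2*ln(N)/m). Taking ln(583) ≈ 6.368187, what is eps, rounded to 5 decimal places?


ln(583) ≈ 6.368187.
2*ln(N)/m ≈ 2*6.368187/156 ≈ 0.08164342.
eps = sqrt(0.08164342) ≈ 0.2857331 ≈ 0.28573.

0.28573


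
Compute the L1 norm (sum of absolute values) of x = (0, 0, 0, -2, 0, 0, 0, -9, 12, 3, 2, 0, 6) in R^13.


Non-zero entries: [(3, -2), (7, -9), (8, 12), (9, 3), (10, 2), (12, 6)]
Absolute values: [2, 9, 12, 3, 2, 6]
||x||_1 = sum = 34.

34


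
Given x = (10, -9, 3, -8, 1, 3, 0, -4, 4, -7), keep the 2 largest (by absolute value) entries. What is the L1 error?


Sorted |x_i| descending: [10, 9, 8, 7, 4, 4, 3, 3, 1, 0]
Keep top 2: [10, 9]
Tail entries: [8, 7, 4, 4, 3, 3, 1, 0]
L1 error = sum of tail = 30.

30


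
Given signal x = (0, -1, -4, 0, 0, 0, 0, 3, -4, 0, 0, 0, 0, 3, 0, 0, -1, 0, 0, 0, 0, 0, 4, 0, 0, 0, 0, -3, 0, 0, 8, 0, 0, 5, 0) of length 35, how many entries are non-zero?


Non-zero positions: [1, 2, 7, 8, 13, 16, 22, 27, 30, 33].
Sparsity = 10.

10


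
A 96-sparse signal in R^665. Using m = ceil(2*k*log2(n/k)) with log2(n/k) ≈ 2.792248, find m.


log2(n/k) = log2(665/96) ≈ 2.792248.
2*k*log2(n/k) ≈ 2*96*2.792248 = 536.111616.
m = ceil(536.111616) = 537.

537


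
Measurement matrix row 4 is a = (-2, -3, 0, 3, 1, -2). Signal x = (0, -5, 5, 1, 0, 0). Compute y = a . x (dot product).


Non-zero terms: ['-3*-5', '0*5', '3*1']
Products: [15, 0, 3]
y = sum = 18.

18


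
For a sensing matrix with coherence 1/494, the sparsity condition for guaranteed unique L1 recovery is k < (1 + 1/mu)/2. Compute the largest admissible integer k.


1/mu = 494.
1 + 1/mu = 495.
(1 + 1/mu)/2 = 247.5 is not an integer, so k_max = floor(247.5) = 247.

247


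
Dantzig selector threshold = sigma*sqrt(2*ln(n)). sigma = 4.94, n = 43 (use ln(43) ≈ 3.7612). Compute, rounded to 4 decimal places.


ln(43) ≈ 3.7612.
2*ln(n) ≈ 7.5224.
sqrt(2*ln(n)) ≈ sqrt(7.5224) ≈ 2.742699.
threshold ≈ 4.94*2.742699 = 13.54893306 ≈ 13.5489.

13.5489


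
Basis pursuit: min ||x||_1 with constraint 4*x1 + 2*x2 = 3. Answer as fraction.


Axis intercepts:
  x1 = 3/4, x2 = 0: L1 = 3/4
  x1 = 0, x2 = 3/2: L1 = 3/2
x* = (3/4, 0)
||x*||_1 = 3/4.

3/4


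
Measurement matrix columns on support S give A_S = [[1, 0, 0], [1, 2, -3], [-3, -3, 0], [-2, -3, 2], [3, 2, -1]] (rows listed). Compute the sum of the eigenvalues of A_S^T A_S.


Sum of eigenvalues of A_S^T A_S = trace(A_S^T A_S) = sum of squared column norms of A_S.
A_S^T A_S diagonal: [24, 26, 14].
trace = 24 + 26 + 14 = 64.

64


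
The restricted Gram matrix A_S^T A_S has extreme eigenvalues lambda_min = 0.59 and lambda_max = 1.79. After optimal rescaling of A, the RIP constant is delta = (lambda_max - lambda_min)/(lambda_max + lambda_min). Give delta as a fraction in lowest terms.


lambda_max - lambda_min = 1.79 - 0.59 = 1.20.
lambda_max + lambda_min = 1.79 + 0.59 = 2.38.
delta = 1.20/2.38 = 120/238 = 60/119.

60/119


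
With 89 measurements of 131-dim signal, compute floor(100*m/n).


100*m/n = 100*89/131 ≈ 67.9389.
floor = 67.

67


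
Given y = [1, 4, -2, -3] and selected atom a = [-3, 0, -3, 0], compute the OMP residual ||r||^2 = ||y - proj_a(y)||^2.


a^T a = 18.
a^T y = 3.
coeff = 3/18 = 1/6.
||r||^2 = 59/2.

59/2


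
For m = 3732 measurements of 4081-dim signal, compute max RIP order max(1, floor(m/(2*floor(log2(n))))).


floor(log2(4081)) = 11.
2*11 = 22.
m/(2*floor(log2(n))) = 3732/22 ≈ 169.6364.
floor = 169.
k = max(1, 169) = 169.

169


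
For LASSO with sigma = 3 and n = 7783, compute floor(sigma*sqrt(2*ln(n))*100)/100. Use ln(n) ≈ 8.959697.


ln(7783) ≈ 8.959697.
2*ln(n) ≈ 17.919394.
sqrt(2*ln(n)) ≈ sqrt(17.919394) ≈ 4.233131.
lambda ≈ 3*4.233131 = 12.699393.
floor(lambda*100)/100 = 12.69.

12.69


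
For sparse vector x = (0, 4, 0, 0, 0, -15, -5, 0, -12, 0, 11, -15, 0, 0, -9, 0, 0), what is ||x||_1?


Non-zero entries: [(1, 4), (5, -15), (6, -5), (8, -12), (10, 11), (11, -15), (14, -9)]
Absolute values: [4, 15, 5, 12, 11, 15, 9]
||x||_1 = sum = 71.

71


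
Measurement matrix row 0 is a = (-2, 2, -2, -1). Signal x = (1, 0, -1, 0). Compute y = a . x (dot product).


Non-zero terms: ['-2*1', '-2*-1']
Products: [-2, 2]
y = sum = 0.

0


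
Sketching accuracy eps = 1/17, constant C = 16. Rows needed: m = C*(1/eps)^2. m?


1/eps = 17.
(1/eps)^2 = 289.
m = 16*289 = 4624.

4624


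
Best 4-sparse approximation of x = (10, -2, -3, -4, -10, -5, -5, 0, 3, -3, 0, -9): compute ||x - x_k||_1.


Sorted |x_i| descending: [10, 10, 9, 5, 5, 4, 3, 3, 3, 2, 0, 0]
Keep top 4: [10, 10, 9, 5]
Tail entries: [5, 4, 3, 3, 3, 2, 0, 0]
L1 error = sum of tail = 20.

20


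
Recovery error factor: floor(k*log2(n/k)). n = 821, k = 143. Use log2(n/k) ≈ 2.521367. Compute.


log2(n/k) = log2(821/143) ≈ 2.521367.
k*log2(n/k) ≈ 143*2.521367 = 360.555481.
floor(360.555481) = 360.

360


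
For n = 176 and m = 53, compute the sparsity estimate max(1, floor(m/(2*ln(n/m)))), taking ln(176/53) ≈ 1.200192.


n/m = 176/53.
ln(n/m) ≈ 1.200192.
2*ln(n/m) ≈ 2.400384.
m/(2*ln(n/m)) ≈ 53/2.400384 ≈ 22.0798.
floor = 22.
k_max = max(1, 22) = 22.

22


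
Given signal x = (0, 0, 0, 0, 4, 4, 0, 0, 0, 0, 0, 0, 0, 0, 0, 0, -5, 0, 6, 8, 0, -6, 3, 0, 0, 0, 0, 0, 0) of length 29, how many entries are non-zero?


Non-zero positions: [4, 5, 16, 18, 19, 21, 22].
Sparsity = 7.

7


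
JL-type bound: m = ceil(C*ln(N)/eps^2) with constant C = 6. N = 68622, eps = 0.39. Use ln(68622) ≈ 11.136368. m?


ln(68622) ≈ 11.136368.
eps^2 = 0.39^2 = 0.1521.
C*ln(N)/eps^2 ≈ 6*11.136368/0.1521 ≈ 439.3045.
m = ceil(439.3045) = 440.

440


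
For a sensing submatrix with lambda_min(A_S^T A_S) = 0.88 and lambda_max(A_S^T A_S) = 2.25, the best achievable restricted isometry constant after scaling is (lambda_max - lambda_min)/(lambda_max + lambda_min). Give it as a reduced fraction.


lambda_max - lambda_min = 2.25 - 0.88 = 1.37.
lambda_max + lambda_min = 2.25 + 0.88 = 3.13.
delta = 1.37/3.13 = 137/313.

137/313


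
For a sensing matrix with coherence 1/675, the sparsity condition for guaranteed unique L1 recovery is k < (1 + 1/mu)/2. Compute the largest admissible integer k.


1/mu = 675.
1 + 1/mu = 676.
(1 + 1/mu)/2 = 338 is an integer and the inequality is strict, so k_max = 338 - 1 = 337.

337


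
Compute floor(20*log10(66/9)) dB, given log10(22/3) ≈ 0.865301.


||x||/||e|| = 66/9 = 22/3.
log10(22/3) ≈ 0.865301.
20*log10(||x||/||e||) ≈ 20*0.865301 = 17.30602.
floor(17.30602) = 17.

17


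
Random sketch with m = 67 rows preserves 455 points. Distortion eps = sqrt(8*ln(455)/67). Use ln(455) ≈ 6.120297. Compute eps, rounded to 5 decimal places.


ln(455) ≈ 6.120297.
8*ln(N)/m ≈ 8*6.120297/67 ≈ 0.73078173.
eps = sqrt(0.73078173) ≈ 0.8548577 ≈ 0.85486.

0.85486


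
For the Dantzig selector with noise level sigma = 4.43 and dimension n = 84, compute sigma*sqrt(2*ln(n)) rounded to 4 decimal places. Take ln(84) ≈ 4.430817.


ln(84) ≈ 4.430817.
2*ln(n) ≈ 8.861634.
sqrt(2*ln(n)) ≈ sqrt(8.861634) ≈ 2.97685.
threshold ≈ 4.43*2.97685 = 13.1874455 ≈ 13.1874.

13.1874


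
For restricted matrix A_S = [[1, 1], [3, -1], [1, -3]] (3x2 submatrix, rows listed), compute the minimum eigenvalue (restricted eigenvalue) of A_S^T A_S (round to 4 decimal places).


A_S^T A_S = [[11, -5], [-5, 11]].
trace = 22.
det = 96.
disc = trace^2 - 4*det = 484 - 4*96 = 100.
sqrt(100) = 10.
lam_min = (22 - 10)/2 = 6 = 6.0000.

6.0000


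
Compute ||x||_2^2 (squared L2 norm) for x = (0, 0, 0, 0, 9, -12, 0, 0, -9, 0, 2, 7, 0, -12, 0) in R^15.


Non-zero entries: [(4, 9), (5, -12), (8, -9), (10, 2), (11, 7), (13, -12)]
Squares: [81, 144, 81, 4, 49, 144]
||x||_2^2 = sum = 503.

503


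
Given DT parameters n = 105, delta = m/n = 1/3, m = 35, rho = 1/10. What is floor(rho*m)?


m = 1/3*105 = 35.
rho = 1/10.
rho*m = 1/10*35 = 3.5.
k = floor(3.5) = 3.

3


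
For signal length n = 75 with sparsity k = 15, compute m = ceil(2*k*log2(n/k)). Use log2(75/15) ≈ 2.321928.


log2(n/k) = log2(75/15) ≈ 2.321928.
2*k*log2(n/k) ≈ 2*15*2.321928 = 69.65784.
m = ceil(69.65784) = 70.

70


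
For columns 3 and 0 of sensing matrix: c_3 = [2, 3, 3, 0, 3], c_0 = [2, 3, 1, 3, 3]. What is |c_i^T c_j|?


Inner product: 2*2 + 3*3 + 3*1 + 0*3 + 3*3
Products: [4, 9, 3, 0, 9]
Sum = 25.
|dot| = 25.

25


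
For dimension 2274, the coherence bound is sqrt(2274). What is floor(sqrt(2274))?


47^2 = 2209 <= 2274 < 2304 = 48^2, so 47 <= sqrt(2274) < 48.
floor(sqrt(2274)) = 47.

47


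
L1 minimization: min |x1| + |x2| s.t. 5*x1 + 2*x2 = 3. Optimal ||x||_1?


Axis intercepts:
  x1 = 3/5, x2 = 0: L1 = 3/5
  x1 = 0, x2 = 3/2: L1 = 3/2
x* = (3/5, 0)
||x*||_1 = 3/5.

3/5


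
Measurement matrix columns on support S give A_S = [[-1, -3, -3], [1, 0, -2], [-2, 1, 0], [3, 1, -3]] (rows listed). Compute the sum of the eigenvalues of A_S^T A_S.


Sum of eigenvalues of A_S^T A_S = trace(A_S^T A_S) = sum of squared column norms of A_S.
A_S^T A_S diagonal: [15, 11, 22].
trace = 15 + 11 + 22 = 48.

48


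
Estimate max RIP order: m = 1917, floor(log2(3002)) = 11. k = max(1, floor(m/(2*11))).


floor(log2(3002)) = 11.
2*11 = 22.
m/(2*floor(log2(n))) = 1917/22 ≈ 87.1364.
floor = 87.
k = max(1, 87) = 87.

87


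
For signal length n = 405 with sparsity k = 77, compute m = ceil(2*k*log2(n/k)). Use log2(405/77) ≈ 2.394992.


log2(n/k) = log2(405/77) ≈ 2.394992.
2*k*log2(n/k) ≈ 2*77*2.394992 = 368.828768.
m = ceil(368.828768) = 369.

369


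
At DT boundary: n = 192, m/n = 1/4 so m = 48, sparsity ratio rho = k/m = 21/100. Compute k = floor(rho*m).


m = 1/4*192 = 48.
rho = 21/100.
rho*m = 21/100*48 = 10.08.
k = floor(10.08) = 10.

10


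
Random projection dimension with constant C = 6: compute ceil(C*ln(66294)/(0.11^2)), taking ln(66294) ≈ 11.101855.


ln(66294) ≈ 11.101855.
eps^2 = 0.11^2 = 0.0121.
C*ln(N)/eps^2 ≈ 6*11.101855/0.0121 ≈ 5505.0521.
m = ceil(5505.0521) = 5506.

5506


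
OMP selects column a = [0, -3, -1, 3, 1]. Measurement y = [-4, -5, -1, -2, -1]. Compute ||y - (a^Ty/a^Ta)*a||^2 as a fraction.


a^T a = 20.
a^T y = 9.
coeff = 9/20 = 9/20.
||r||^2 = 859/20.

859/20


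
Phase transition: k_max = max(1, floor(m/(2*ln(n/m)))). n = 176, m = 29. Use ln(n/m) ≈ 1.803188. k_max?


n/m = 176/29.
ln(n/m) ≈ 1.803188.
2*ln(n/m) ≈ 3.606376.
m/(2*ln(n/m)) ≈ 29/3.606376 ≈ 8.0413.
floor = 8.
k_max = max(1, 8) = 8.

8


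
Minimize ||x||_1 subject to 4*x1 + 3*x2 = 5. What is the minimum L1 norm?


Axis intercepts:
  x1 = 5/4, x2 = 0: L1 = 5/4
  x1 = 0, x2 = 5/3: L1 = 5/3
x* = (5/4, 0)
||x*||_1 = 5/4.

5/4


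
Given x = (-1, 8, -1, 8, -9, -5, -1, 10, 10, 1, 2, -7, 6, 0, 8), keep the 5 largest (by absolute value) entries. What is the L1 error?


Sorted |x_i| descending: [10, 10, 9, 8, 8, 8, 7, 6, 5, 2, 1, 1, 1, 1, 0]
Keep top 5: [10, 10, 9, 8, 8]
Tail entries: [8, 7, 6, 5, 2, 1, 1, 1, 1, 0]
L1 error = sum of tail = 32.

32


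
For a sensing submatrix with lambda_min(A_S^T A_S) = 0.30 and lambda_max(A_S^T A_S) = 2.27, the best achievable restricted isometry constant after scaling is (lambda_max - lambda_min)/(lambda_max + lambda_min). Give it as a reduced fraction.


lambda_max - lambda_min = 2.27 - 0.30 = 1.97.
lambda_max + lambda_min = 2.27 + 0.30 = 2.57.
delta = 1.97/2.57 = 197/257.

197/257


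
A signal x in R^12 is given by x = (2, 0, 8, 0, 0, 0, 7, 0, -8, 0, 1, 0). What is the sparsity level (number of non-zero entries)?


Non-zero positions: [0, 2, 6, 8, 10].
Sparsity = 5.

5


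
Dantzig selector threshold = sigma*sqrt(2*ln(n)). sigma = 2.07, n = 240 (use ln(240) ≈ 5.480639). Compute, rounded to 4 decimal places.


ln(240) ≈ 5.480639.
2*ln(n) ≈ 10.961278.
sqrt(2*ln(n)) ≈ sqrt(10.961278) ≈ 3.310782.
threshold ≈ 2.07*3.310782 = 6.85331874 ≈ 6.8533.

6.8533


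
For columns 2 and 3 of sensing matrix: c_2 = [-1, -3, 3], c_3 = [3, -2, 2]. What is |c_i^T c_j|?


Inner product: -1*3 + -3*-2 + 3*2
Products: [-3, 6, 6]
Sum = 9.
|dot| = 9.

9


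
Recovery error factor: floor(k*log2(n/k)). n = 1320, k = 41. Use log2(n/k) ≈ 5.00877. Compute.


log2(n/k) = log2(1320/41) ≈ 5.00877.
k*log2(n/k) ≈ 41*5.00877 = 205.35957.
floor(205.35957) = 205.

205


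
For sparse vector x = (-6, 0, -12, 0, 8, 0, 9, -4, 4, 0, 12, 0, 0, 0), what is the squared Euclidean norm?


Non-zero entries: [(0, -6), (2, -12), (4, 8), (6, 9), (7, -4), (8, 4), (10, 12)]
Squares: [36, 144, 64, 81, 16, 16, 144]
||x||_2^2 = sum = 501.

501


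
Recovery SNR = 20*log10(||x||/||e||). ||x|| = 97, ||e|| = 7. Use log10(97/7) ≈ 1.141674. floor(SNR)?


||x||/||e|| = 97/7.
log10(97/7) ≈ 1.141674.
20*log10(||x||/||e||) ≈ 20*1.141674 = 22.83348.
floor(22.83348) = 22.

22


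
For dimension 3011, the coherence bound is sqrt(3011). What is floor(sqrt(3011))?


54^2 = 2916 <= 3011 < 3025 = 55^2, so 54 <= sqrt(3011) < 55.
floor(sqrt(3011)) = 54.

54


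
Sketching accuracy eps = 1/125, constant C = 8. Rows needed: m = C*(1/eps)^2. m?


1/eps = 125.
(1/eps)^2 = 15625.
m = 8*15625 = 125000.

125000


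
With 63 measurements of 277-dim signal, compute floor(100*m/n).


100*m/n = 100*63/277 ≈ 22.7437.
floor = 22.

22


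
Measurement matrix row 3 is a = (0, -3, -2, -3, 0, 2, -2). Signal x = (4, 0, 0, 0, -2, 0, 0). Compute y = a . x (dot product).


Non-zero terms: ['0*4', '0*-2']
Products: [0, 0]
y = sum = 0.

0


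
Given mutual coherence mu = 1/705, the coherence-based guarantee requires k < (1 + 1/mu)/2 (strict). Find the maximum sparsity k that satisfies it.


1/mu = 705.
1 + 1/mu = 706.
(1 + 1/mu)/2 = 353 is an integer and the inequality is strict, so k_max = 353 - 1 = 352.

352


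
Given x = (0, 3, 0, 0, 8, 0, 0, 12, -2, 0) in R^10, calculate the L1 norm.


Non-zero entries: [(1, 3), (4, 8), (7, 12), (8, -2)]
Absolute values: [3, 8, 12, 2]
||x||_1 = sum = 25.

25


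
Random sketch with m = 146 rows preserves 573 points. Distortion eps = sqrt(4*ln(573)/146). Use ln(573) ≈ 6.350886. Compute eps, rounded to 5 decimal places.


ln(573) ≈ 6.350886.
4*ln(N)/m ≈ 4*6.350886/146 ≈ 0.17399688.
eps = sqrt(0.17399688) ≈ 0.4171293 ≈ 0.41713.

0.41713


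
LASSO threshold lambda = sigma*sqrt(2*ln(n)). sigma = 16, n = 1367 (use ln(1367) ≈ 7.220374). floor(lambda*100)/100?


ln(1367) ≈ 7.220374.
2*ln(n) ≈ 14.440748.
sqrt(2*ln(n)) ≈ sqrt(14.440748) ≈ 3.800098.
lambda ≈ 16*3.800098 = 60.801568.
floor(lambda*100)/100 = 60.80.

60.80


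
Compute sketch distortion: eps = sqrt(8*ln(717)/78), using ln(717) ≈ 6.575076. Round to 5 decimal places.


ln(717) ≈ 6.575076.
8*ln(N)/m ≈ 8*6.575076/78 ≈ 0.67436677.
eps = sqrt(0.67436677) ≈ 0.8211984 ≈ 0.82120.

0.82120


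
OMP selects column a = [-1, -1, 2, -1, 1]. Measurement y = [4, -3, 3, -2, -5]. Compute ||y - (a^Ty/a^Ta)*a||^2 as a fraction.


a^T a = 8.
a^T y = 2.
coeff = 2/8 = 1/4.
||r||^2 = 125/2.

125/2


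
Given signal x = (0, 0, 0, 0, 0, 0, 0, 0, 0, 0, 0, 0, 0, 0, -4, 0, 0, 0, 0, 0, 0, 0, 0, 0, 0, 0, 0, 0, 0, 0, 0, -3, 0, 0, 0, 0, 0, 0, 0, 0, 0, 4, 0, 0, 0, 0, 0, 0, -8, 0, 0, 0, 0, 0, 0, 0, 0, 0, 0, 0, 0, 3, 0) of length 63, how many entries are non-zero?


Non-zero positions: [14, 31, 41, 48, 61].
Sparsity = 5.

5


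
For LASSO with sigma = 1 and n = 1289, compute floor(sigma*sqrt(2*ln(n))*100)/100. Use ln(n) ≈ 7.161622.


ln(1289) ≈ 7.161622.
2*ln(n) ≈ 14.323244.
sqrt(2*ln(n)) ≈ sqrt(14.323244) ≈ 3.784606.
lambda ≈ 1*3.784606 = 3.784606.
floor(lambda*100)/100 = 3.78.

3.78


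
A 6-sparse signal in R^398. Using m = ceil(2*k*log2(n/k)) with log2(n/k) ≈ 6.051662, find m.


log2(n/k) = log2(398/6) ≈ 6.051662.
2*k*log2(n/k) ≈ 2*6*6.051662 = 72.619944.
m = ceil(72.619944) = 73.

73


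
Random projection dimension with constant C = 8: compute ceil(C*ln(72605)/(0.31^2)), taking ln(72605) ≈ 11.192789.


ln(72605) ≈ 11.192789.
eps^2 = 0.31^2 = 0.0961.
C*ln(N)/eps^2 ≈ 8*11.192789/0.0961 ≈ 931.7618.
m = ceil(931.7618) = 932.

932


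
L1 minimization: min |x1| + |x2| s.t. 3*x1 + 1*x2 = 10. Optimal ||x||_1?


Axis intercepts:
  x1 = 10/3, x2 = 0: L1 = 10/3
  x1 = 0, x2 = 10: L1 = 10
x* = (10/3, 0)
||x*||_1 = 10/3.

10/3


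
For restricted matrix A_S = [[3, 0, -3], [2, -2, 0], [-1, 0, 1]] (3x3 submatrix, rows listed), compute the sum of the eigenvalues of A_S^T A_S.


Sum of eigenvalues of A_S^T A_S = trace(A_S^T A_S) = sum of squared column norms of A_S.
A_S^T A_S diagonal: [14, 4, 10].
trace = 14 + 4 + 10 = 28.

28


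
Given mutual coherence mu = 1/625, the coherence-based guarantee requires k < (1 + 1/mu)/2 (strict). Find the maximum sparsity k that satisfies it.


1/mu = 625.
1 + 1/mu = 626.
(1 + 1/mu)/2 = 313 is an integer and the inequality is strict, so k_max = 313 - 1 = 312.

312


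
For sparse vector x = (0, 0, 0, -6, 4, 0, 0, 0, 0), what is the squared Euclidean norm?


Non-zero entries: [(3, -6), (4, 4)]
Squares: [36, 16]
||x||_2^2 = sum = 52.

52


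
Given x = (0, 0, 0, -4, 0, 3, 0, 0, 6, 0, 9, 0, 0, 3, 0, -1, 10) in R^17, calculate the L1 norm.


Non-zero entries: [(3, -4), (5, 3), (8, 6), (10, 9), (13, 3), (15, -1), (16, 10)]
Absolute values: [4, 3, 6, 9, 3, 1, 10]
||x||_1 = sum = 36.

36


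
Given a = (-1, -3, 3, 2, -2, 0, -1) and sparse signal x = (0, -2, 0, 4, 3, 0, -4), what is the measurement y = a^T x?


Non-zero terms: ['-3*-2', '2*4', '-2*3', '-1*-4']
Products: [6, 8, -6, 4]
y = sum = 12.

12


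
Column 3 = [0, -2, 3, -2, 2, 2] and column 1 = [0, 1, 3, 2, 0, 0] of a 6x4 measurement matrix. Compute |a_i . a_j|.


Inner product: 0*0 + -2*1 + 3*3 + -2*2 + 2*0 + 2*0
Products: [0, -2, 9, -4, 0, 0]
Sum = 3.
|dot| = 3.

3


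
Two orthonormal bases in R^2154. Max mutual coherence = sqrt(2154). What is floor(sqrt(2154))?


46^2 = 2116 <= 2154 < 2209 = 47^2, so 46 <= sqrt(2154) < 47.
floor(sqrt(2154)) = 46.

46


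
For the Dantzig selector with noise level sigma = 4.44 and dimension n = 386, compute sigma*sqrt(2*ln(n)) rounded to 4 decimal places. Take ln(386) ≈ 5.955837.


ln(386) ≈ 5.955837.
2*ln(n) ≈ 11.911674.
sqrt(2*ln(n)) ≈ sqrt(11.911674) ≈ 3.451329.
threshold ≈ 4.44*3.451329 = 15.32390076 ≈ 15.3239.

15.3239


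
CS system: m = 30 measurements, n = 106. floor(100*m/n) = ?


100*m/n = 100*30/106 ≈ 28.3019.
floor = 28.

28


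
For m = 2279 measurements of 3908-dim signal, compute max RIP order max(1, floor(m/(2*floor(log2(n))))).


floor(log2(3908)) = 11.
2*11 = 22.
m/(2*floor(log2(n))) = 2279/22 ≈ 103.5909.
floor = 103.
k = max(1, 103) = 103.

103


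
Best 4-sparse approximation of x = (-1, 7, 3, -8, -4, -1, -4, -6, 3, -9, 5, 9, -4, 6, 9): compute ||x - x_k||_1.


Sorted |x_i| descending: [9, 9, 9, 8, 7, 6, 6, 5, 4, 4, 4, 3, 3, 1, 1]
Keep top 4: [9, 9, 9, 8]
Tail entries: [7, 6, 6, 5, 4, 4, 4, 3, 3, 1, 1]
L1 error = sum of tail = 44.

44


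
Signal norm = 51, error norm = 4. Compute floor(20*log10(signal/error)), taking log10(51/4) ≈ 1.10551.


||x||/||e|| = 51/4.
log10(51/4) ≈ 1.10551.
20*log10(||x||/||e||) ≈ 20*1.10551 = 22.1102.
floor(22.1102) = 22.

22


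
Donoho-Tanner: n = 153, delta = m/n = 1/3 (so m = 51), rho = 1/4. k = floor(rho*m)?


m = 1/3*153 = 51.
rho = 1/4.
rho*m = 1/4*51 = 12.75.
k = floor(12.75) = 12.

12


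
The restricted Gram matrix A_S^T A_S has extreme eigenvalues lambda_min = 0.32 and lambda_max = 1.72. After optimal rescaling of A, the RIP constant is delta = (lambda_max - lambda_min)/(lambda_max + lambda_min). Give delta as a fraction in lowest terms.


lambda_max - lambda_min = 1.72 - 0.32 = 1.40.
lambda_max + lambda_min = 1.72 + 0.32 = 2.04.
delta = 1.40/2.04 = 140/204 = 35/51.

35/51


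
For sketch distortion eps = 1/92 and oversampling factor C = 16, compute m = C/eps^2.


1/eps = 92.
(1/eps)^2 = 8464.
m = 16*8464 = 135424.

135424


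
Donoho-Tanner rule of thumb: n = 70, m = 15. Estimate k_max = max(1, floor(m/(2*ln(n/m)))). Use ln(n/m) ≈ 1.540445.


n/m = 70/15 = 14/3.
ln(n/m) ≈ 1.540445.
2*ln(n/m) ≈ 3.08089.
m/(2*ln(n/m)) ≈ 15/3.08089 ≈ 4.8687.
floor = 4.
k_max = max(1, 4) = 4.

4


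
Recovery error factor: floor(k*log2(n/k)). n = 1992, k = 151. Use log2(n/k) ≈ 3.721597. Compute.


log2(n/k) = log2(1992/151) ≈ 3.721597.
k*log2(n/k) ≈ 151*3.721597 = 561.961147.
floor(561.961147) = 561.

561


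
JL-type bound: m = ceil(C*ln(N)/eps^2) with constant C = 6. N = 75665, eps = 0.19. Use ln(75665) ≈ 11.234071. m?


ln(75665) ≈ 11.234071.
eps^2 = 0.19^2 = 0.0361.
C*ln(N)/eps^2 ≈ 6*11.234071/0.0361 ≈ 1867.1586.
m = ceil(1867.1586) = 1868.

1868


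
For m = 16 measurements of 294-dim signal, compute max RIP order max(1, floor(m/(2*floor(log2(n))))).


floor(log2(294)) = 8.
2*8 = 16.
m/(2*floor(log2(n))) = 16/16 ≈ 1.0.
floor = 1.
k = max(1, 1) = 1.

1


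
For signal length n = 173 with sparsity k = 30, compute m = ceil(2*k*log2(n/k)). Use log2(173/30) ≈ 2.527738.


log2(n/k) = log2(173/30) ≈ 2.527738.
2*k*log2(n/k) ≈ 2*30*2.527738 = 151.66428.
m = ceil(151.66428) = 152.

152


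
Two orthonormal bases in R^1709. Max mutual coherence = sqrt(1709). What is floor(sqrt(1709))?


41^2 = 1681 <= 1709 < 1764 = 42^2, so 41 <= sqrt(1709) < 42.
floor(sqrt(1709)) = 41.

41


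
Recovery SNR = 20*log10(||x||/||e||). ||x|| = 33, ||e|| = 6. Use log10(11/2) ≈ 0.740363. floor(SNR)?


||x||/||e|| = 33/6 = 11/2.
log10(11/2) ≈ 0.740363.
20*log10(||x||/||e||) ≈ 20*0.740363 = 14.80726.
floor(14.80726) = 14.

14


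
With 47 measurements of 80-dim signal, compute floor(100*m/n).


100*m/n = 100*47/80 ≈ 58.75.
floor = 58.

58


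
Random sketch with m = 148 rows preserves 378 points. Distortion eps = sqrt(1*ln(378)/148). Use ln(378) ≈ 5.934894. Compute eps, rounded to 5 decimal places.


ln(378) ≈ 5.934894.
1*ln(N)/m ≈ 1*5.934894/148 ≈ 0.04010064.
eps = sqrt(0.04010064) ≈ 0.2002514 ≈ 0.20025.

0.20025


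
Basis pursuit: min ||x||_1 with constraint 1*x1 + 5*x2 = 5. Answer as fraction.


Axis intercepts:
  x1 = 5, x2 = 0: L1 = 5
  x1 = 0, x2 = 1: L1 = 1
x* = (0, 1)
||x*||_1 = 1.

1


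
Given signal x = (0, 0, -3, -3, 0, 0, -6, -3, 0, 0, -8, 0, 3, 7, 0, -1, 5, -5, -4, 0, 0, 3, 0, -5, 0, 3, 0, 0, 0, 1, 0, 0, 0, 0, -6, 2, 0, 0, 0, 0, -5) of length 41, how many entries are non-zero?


Non-zero positions: [2, 3, 6, 7, 10, 12, 13, 15, 16, 17, 18, 21, 23, 25, 29, 34, 35, 40].
Sparsity = 18.

18


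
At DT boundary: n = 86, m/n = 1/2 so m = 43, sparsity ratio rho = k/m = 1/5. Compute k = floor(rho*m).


m = 1/2*86 = 43.
rho = 1/5.
rho*m = 1/5*43 = 8.6.
k = floor(8.6) = 8.

8


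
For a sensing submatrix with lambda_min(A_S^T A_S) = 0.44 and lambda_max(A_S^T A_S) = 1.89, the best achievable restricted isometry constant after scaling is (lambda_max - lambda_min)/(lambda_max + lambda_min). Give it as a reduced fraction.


lambda_max - lambda_min = 1.89 - 0.44 = 1.45.
lambda_max + lambda_min = 1.89 + 0.44 = 2.33.
delta = 1.45/2.33 = 145/233.

145/233


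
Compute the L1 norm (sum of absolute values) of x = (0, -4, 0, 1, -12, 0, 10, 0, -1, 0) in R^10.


Non-zero entries: [(1, -4), (3, 1), (4, -12), (6, 10), (8, -1)]
Absolute values: [4, 1, 12, 10, 1]
||x||_1 = sum = 28.

28


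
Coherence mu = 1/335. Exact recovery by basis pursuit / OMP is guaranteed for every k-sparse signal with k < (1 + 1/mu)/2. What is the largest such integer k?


1/mu = 335.
1 + 1/mu = 336.
(1 + 1/mu)/2 = 168 is an integer and the inequality is strict, so k_max = 168 - 1 = 167.

167


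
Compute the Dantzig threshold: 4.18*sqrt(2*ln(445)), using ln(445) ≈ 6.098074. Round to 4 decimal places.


ln(445) ≈ 6.098074.
2*ln(n) ≈ 12.196148.
sqrt(2*ln(n)) ≈ sqrt(12.196148) ≈ 3.492298.
threshold ≈ 4.18*3.492298 = 14.59780564 ≈ 14.5978.

14.5978


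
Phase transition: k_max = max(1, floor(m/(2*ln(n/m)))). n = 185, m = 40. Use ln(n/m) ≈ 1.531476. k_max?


n/m = 185/40 = 37/8.
ln(n/m) ≈ 1.531476.
2*ln(n/m) ≈ 3.062952.
m/(2*ln(n/m)) ≈ 40/3.062952 ≈ 13.0593.
floor = 13.
k_max = max(1, 13) = 13.

13


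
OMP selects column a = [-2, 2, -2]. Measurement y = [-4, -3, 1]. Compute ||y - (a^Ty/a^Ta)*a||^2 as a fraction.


a^T a = 12.
a^T y = 0.
coeff = 0/12 = 0.
||r||^2 = 26.

26


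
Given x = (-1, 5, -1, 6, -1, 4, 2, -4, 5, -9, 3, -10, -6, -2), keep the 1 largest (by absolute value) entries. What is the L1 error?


Sorted |x_i| descending: [10, 9, 6, 6, 5, 5, 4, 4, 3, 2, 2, 1, 1, 1]
Keep top 1: [10]
Tail entries: [9, 6, 6, 5, 5, 4, 4, 3, 2, 2, 1, 1, 1]
L1 error = sum of tail = 49.

49


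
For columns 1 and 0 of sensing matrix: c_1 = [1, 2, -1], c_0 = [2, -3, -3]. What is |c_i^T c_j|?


Inner product: 1*2 + 2*-3 + -1*-3
Products: [2, -6, 3]
Sum = -1.
|dot| = 1.

1


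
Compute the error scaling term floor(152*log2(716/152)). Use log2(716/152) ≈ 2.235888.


log2(n/k) = log2(716/152) ≈ 2.235888.
k*log2(n/k) ≈ 152*2.235888 = 339.854976.
floor(339.854976) = 339.

339


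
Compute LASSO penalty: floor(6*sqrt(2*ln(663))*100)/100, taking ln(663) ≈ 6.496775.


ln(663) ≈ 6.496775.
2*ln(n) ≈ 12.99355.
sqrt(2*ln(n)) ≈ sqrt(12.99355) ≈ 3.604657.
lambda ≈ 6*3.604657 = 21.627942.
floor(lambda*100)/100 = 21.62.

21.62


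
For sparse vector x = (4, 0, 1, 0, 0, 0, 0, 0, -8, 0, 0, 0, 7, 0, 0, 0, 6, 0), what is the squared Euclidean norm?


Non-zero entries: [(0, 4), (2, 1), (8, -8), (12, 7), (16, 6)]
Squares: [16, 1, 64, 49, 36]
||x||_2^2 = sum = 166.

166


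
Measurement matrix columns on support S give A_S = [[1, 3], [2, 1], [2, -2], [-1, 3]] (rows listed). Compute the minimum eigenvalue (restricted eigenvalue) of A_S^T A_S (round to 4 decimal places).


A_S^T A_S = [[10, -2], [-2, 23]].
trace = 33.
det = 226.
disc = trace^2 - 4*det = 1089 - 4*226 = 185.
sqrt(185) ≈ 13.601471.
lam_min = (33 - sqrt(185))/2 ≈ (33 - 13.601471)/2 = 9.6992645 ≈ 9.6993.

9.6993


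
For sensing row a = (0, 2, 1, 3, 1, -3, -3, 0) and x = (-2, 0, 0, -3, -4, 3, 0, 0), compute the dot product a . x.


Non-zero terms: ['0*-2', '3*-3', '1*-4', '-3*3']
Products: [0, -9, -4, -9]
y = sum = -22.

-22


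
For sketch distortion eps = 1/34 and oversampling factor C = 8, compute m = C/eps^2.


1/eps = 34.
(1/eps)^2 = 1156.
m = 8*1156 = 9248.

9248


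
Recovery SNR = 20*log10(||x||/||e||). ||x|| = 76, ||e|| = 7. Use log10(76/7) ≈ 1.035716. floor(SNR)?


||x||/||e|| = 76/7.
log10(76/7) ≈ 1.035716.
20*log10(||x||/||e||) ≈ 20*1.035716 = 20.71432.
floor(20.71432) = 20.

20
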